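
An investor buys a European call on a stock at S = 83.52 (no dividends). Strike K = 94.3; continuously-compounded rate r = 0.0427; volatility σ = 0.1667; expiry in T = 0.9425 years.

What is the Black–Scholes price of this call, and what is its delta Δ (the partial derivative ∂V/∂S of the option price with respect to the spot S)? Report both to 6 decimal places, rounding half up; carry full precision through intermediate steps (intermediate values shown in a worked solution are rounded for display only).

price = 2.773382
Δ = 0.337054

σ√T = 0.1667·√0.9425 = 0.161836
d₁ = (ln(S/K) + (r+σ²/2)T) / (σ√T) = (ln(83.52/94.3) + (0.0427+0.1667²/2)·0.9425) / 0.161836 = (-0.121395 + 0.053340) / 0.161836 = -0.420516
d₂ = d₁ − σ√T = -0.420516 − 0.161836 = -0.582352
e^{−rT} = e^{−0.0427·0.9425} = 0.960554
N(d₁) = 0.337054,  N(d₂) = 0.280165
Call price V = S·N(d₁) − K·e^{−rT}·N(d₂) = 28.150774 − 25.377392 = 2.773382
Δ = N(d₁) = 0.337054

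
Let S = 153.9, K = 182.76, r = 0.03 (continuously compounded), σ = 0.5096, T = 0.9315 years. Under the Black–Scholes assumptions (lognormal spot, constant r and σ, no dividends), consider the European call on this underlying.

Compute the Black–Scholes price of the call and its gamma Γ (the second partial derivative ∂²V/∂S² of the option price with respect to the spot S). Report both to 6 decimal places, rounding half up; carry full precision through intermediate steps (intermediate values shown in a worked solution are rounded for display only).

price = 21.637005
Γ = 0.005265

σ√T = 0.5096·√0.9315 = 0.491837
d₁ = (ln(S/K) + (r+σ²/2)T) / (σ√T) = (ln(153.9/182.76) + (0.03+0.5096²/2)·0.9315) / 0.491837 = (-0.171871 + 0.148897) / 0.491837 = -0.046711
d₂ = d₁ − σ√T = -0.046711 − 0.491837 = -0.538548
e^{−rT} = e^{−0.03·0.9315} = 0.972442
N(d₁) = 0.481372,  N(d₂) = 0.295100
Call price V = S·N(d₁) − K·e^{−rT}·N(d₂) = 74.083121 − 52.446116 = 21.637005
φ(d₁) = (1/√(2π))·e^{−d₁²/2} = 0.398507
Γ = φ(d₁) / (S·σ·√T) = 0.005265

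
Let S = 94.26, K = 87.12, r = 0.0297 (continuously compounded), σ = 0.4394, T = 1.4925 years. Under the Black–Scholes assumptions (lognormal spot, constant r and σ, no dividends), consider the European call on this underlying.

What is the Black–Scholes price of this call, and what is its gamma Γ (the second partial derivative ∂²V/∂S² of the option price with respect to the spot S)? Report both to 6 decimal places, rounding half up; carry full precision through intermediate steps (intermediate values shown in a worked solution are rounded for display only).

price = 24.729499
Γ = 0.006966

σ√T = 0.4394·√1.4925 = 0.536806
d₁ = (ln(S/K) + (r+σ²/2)T) / (σ√T) = (ln(94.26/87.12) + (0.0297+0.4394²/2)·1.4925) / 0.536806 = (0.078770 + 0.188407) / 0.536806 = 0.497718
d₂ = d₁ − σ√T = 0.497718 − 0.536806 = -0.039088
e^{−rT} = e^{−0.0297·1.4925} = 0.956641
N(d₁) = 0.690659,  N(d₂) = 0.484410
Call price V = S·N(d₁) − K·e^{−rT}·N(d₂) = 65.101480 − 40.371981 = 24.729499
φ(d₁) = (1/√(2π))·e^{−d₁²/2} = 0.352466
Γ = φ(d₁) / (S·σ·√T) = 0.006966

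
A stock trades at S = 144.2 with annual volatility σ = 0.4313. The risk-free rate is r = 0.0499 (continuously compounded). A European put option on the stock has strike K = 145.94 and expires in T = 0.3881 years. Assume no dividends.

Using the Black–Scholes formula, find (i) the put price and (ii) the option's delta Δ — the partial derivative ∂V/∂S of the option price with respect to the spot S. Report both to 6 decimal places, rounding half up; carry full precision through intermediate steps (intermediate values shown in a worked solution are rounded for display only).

price = 14.830274
Δ = -0.435739

σ√T = 0.4313·√0.3881 = 0.268690
d₁ = (ln(S/K) + (r+σ²/2)T) / (σ√T) = (ln(144.2/145.94) + (0.0499+0.4313²/2)·0.3881) / 0.268690 = (-0.011994 + 0.055463) / 0.268690 = 0.161781
d₂ = d₁ − σ√T = 0.161781 − 0.268690 = -0.106909
e^{−rT} = e^{−0.0499·0.3881} = 0.980820
N(−d₁) = 0.435739,  N(−d₂) = 0.542569
Put price V = K·e^{−rT}·N(−d₂) − S·N(−d₁) = 77.663852 − 62.833578 = 14.830274
Δ = −N(−d₁) = -0.435739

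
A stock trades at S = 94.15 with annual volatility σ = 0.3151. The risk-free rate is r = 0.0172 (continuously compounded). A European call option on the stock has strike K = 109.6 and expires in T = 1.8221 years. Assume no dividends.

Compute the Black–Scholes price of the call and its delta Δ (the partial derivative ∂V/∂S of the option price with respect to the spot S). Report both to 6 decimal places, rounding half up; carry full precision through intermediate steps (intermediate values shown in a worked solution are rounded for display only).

σ√T = 0.3151·√1.8221 = 0.425338
d₁ = (ln(S/K) + (r+σ²/2)T) / (σ√T) = (ln(94.15/109.6) + (0.0172+0.3151²/2)·1.8221) / 0.425338 = (-0.151948 + 0.121796) / 0.425338 = -0.070889
d₂ = d₁ − σ√T = -0.070889 − 0.425338 = -0.496227
e^{−rT} = e^{−0.0172·1.8221} = 0.969146
N(d₁) = 0.471743,  N(d₂) = 0.309867
Call price V = S·N(d₁) − K·e^{−rT}·N(d₂) = 44.414621 − 32.913589 = 11.501032
Δ = N(d₁) = 0.471743

price = 11.501032
Δ = 0.471743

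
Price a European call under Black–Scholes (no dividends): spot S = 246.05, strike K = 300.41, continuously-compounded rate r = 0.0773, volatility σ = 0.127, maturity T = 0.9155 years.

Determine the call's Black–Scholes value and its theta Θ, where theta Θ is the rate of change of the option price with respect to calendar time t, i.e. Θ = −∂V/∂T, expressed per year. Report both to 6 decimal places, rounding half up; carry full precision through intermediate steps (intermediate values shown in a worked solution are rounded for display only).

σ√T = 0.127·√0.9155 = 0.121516
d₁ = (ln(S/K) + (r+σ²/2)T) / (σ√T) = (ln(246.05/300.41) + (0.0773+0.127²/2)·0.9155) / 0.121516 = (-0.199613 + 0.078151) / 0.121516 = -0.999559
d₂ = d₁ − σ√T = -0.999559 − 0.121516 = -1.121075
e^{−rT} = e^{−0.0773·0.9155} = 0.931678
N(d₁) = 0.158762,  N(d₂) = 0.131128
Call price V = S·N(d₁) − K·e^{−rT}·N(d₂) = 39.063392 − 36.700813 = 2.362580
φ(d₁) = (1/√(2π))·e^{−d₁²/2} = 0.242077
Θ = −S·φ(d₁)·σ/(2√T) − r·K·e^{−rT}·N(d₂) = −3.952959 − 2.836973 = -6.789931

price = 2.362580
Θ = -6.789931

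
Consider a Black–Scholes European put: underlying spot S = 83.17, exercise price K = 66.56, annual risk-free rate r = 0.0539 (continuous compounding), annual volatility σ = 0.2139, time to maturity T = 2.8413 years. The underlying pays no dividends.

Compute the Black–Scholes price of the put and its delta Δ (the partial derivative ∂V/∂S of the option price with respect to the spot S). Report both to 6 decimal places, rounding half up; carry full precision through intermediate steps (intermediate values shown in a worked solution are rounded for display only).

price = 1.887718
Δ = -0.110680

σ√T = 0.2139·√2.8413 = 0.360553
d₁ = (ln(S/K) + (r+σ²/2)T) / (σ√T) = (ln(83.17/66.56) + (0.0539+0.2139²/2)·2.8413) / 0.360553 = (0.222783 + 0.218145) / 0.360553 = 1.222922
d₂ = d₁ − σ√T = 1.222922 − 0.360553 = 0.862368
e^{−rT} = e^{−0.0539·2.8413} = 0.858004
N(−d₁) = 0.110680,  N(−d₂) = 0.194242
Put price V = K·e^{−rT}·N(−d₂) − S·N(−d₁) = 11.092945 − 9.205227 = 1.887718
Δ = −N(−d₁) = -0.110680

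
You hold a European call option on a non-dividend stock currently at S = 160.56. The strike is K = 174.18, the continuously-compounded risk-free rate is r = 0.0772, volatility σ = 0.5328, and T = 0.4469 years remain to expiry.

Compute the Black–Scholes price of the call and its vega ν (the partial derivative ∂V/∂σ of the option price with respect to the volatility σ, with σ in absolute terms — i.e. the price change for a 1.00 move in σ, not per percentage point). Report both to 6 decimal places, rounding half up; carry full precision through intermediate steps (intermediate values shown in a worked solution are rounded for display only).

price = 19.582515
ν = 42.774602

σ√T = 0.5328·√0.4469 = 0.356180
d₁ = (ln(S/K) + (r+σ²/2)T) / (σ√T) = (ln(160.56/174.18) + (0.0772+0.5328²/2)·0.4469) / 0.356180 = (-0.081422 + 0.097933) / 0.356180 = 0.046356
d₂ = d₁ − σ√T = 0.046356 − 0.356180 = -0.309824
e^{−rT} = e^{−0.0772·0.4469} = 0.966088
N(d₁) = 0.518487,  N(d₂) = 0.378348
Call price V = S·N(d₁) − K·e^{−rT}·N(d₂) = 83.248253 − 63.665738 = 19.582515
φ(d₁) = (1/√(2π))·e^{−d₁²/2} = 0.398514
ν = S·φ(d₁)·√T = 42.774602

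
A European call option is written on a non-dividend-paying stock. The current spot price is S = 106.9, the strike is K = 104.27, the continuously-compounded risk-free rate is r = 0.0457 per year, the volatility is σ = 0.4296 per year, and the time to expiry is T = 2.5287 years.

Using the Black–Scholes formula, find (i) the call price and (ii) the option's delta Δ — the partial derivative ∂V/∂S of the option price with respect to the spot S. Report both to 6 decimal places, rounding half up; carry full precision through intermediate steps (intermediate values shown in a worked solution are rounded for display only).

price = 34.249391
Δ = 0.707878

σ√T = 0.4296·√2.5287 = 0.683145
d₁ = (ln(S/K) + (r+σ²/2)T) / (σ√T) = (ln(106.9/104.27) + (0.0457+0.4296²/2)·2.5287) / 0.683145 = (0.024910 + 0.348905) / 0.683145 = 0.547198
d₂ = d₁ − σ√T = 0.547198 − 0.683145 = -0.135947
e^{−rT} = e^{−0.0457·2.5287} = 0.890866
N(d₁) = 0.707878,  N(d₂) = 0.445931
Call price V = S·N(d₁) − K·e^{−rT}·N(d₂) = 75.672211 − 41.422820 = 34.249391
Δ = N(d₁) = 0.707878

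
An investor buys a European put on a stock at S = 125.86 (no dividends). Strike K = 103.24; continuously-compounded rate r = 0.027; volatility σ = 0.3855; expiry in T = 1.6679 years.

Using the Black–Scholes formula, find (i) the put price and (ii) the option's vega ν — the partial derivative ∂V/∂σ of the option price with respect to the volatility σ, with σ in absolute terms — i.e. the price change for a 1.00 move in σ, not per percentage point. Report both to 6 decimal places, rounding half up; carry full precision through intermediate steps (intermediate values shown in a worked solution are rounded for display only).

σ√T = 0.3855·√1.6679 = 0.497862
d₁ = (ln(S/K) + (r+σ²/2)T) / (σ√T) = (ln(125.86/103.24) + (0.027+0.3855²/2)·1.6679) / 0.497862 = (0.198114 + 0.168967) / 0.497862 = 0.737313
d₂ = d₁ − σ√T = 0.737313 − 0.497862 = 0.239451
e^{−rT} = e^{−0.027·1.6679} = 0.955966
N(−d₁) = 0.230466,  N(−d₂) = 0.405378
Put price V = K·e^{−rT}·N(−d₂) − S·N(−d₁) = 40.008334 − 29.006441 = 11.001893
φ(d₁) = (1/√(2π))·e^{−d₁²/2} = 0.303992
ν = S·φ(d₁)·√T = 49.412274

price = 11.001893
ν = 49.412274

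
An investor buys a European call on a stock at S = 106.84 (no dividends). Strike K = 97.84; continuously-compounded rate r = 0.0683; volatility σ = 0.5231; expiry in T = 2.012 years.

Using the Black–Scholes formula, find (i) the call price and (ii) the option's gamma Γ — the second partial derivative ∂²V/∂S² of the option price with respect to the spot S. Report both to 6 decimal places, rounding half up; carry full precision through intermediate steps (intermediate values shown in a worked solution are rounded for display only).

price = 39.785828
Γ = 0.004008

σ√T = 0.5231·√2.012 = 0.741991
d₁ = (ln(S/K) + (r+σ²/2)T) / (σ√T) = (ln(106.84/97.84) + (0.0683+0.5231²/2)·2.012) / 0.741991 = (0.087999 + 0.412695) / 0.741991 = 0.674798
d₂ = d₁ − σ√T = 0.674798 − 0.741991 = -0.067193
e^{−rT} = e^{−0.0683·2.012} = 0.871604
N(d₁) = 0.750098,  N(d₂) = 0.473214
Call price V = S·N(d₁) − K·e^{−rT}·N(d₂) = 80.140455 − 40.354626 = 39.785828
φ(d₁) = (1/√(2π))·e^{−d₁²/2} = 0.317711
Γ = φ(d₁) / (S·σ·√T) = 0.004008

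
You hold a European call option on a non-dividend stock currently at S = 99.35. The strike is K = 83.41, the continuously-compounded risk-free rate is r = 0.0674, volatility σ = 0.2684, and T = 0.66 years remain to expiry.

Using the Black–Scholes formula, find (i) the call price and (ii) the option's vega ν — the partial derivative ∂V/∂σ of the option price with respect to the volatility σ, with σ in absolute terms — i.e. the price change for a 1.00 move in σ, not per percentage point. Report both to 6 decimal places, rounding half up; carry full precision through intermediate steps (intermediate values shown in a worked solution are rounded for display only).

σ√T = 0.2684·√0.66 = 0.218049
d₁ = (ln(S/K) + (r+σ²/2)T) / (σ√T) = (ln(99.35/83.41) + (0.0674+0.2684²/2)·0.66) / 0.218049 = (0.174881 + 0.068257) / 0.218049 = 1.115058
d₂ = d₁ − σ√T = 1.115058 − 0.218049 = 0.897009
e^{−rT} = e^{−0.0674·0.66} = 0.956491
N(d₁) = 0.867587,  N(d₂) = 0.815143
Call price V = S·N(d₁) − K·e^{−rT}·N(d₂) = 86.194789 − 65.032838 = 21.161951
φ(d₁) = (1/√(2π))·e^{−d₁²/2} = 0.214249
ν = S·φ(d₁)·√T = 17.292547

price = 21.161951
ν = 17.292547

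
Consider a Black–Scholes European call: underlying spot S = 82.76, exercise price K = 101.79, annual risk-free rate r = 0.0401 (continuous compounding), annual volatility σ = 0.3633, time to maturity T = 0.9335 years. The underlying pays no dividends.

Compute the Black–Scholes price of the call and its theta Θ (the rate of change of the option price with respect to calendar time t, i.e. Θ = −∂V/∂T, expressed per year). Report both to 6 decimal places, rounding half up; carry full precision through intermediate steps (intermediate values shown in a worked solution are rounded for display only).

σ√T = 0.3633·√0.9335 = 0.351012
d₁ = (ln(S/K) + (r+σ²/2)T) / (σ√T) = (ln(82.76/101.79) + (0.0401+0.3633²/2)·0.9335) / 0.351012 = (-0.206967 + 0.099038) / 0.351012 = -0.307478
d₂ = d₁ − σ√T = -0.307478 − 0.351012 = -0.658491
e^{−rT} = e^{−0.0401·0.9335} = 0.963259
N(d₁) = 0.379240,  N(d₂) = 0.255111
Call price V = S·N(d₁) − K·e^{−rT}·N(d₂) = 31.385869 − 25.013692 = 6.372177
φ(d₁) = (1/√(2π))·e^{−d₁²/2} = 0.380522
Θ = −S·φ(d₁)·σ/(2√T) − r·K·e^{−rT}·N(d₂) = −5.920781 − 1.003049 = -6.923831

price = 6.372177
Θ = -6.923831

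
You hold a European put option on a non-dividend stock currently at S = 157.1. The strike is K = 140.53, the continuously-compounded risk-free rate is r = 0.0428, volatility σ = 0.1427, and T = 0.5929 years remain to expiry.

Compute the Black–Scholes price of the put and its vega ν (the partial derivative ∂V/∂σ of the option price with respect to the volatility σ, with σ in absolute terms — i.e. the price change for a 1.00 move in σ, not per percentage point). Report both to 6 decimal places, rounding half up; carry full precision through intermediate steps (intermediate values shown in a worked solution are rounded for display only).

σ√T = 0.1427·√0.5929 = 0.109879
d₁ = (ln(S/K) + (r+σ²/2)T) / (σ√T) = (ln(157.1/140.53) + (0.0428+0.1427²/2)·0.5929) / 0.109879 = (0.111462 + 0.031413) / 0.109879 = 1.300288
d₂ = d₁ − σ√T = 1.300288 − 0.109879 = 1.190409
e^{−rT} = e^{−0.0428·0.5929} = 0.974943
N(−d₁) = 0.096751,  N(−d₂) = 0.116943
Put price V = K·e^{−rT}·N(−d₂) − S·N(−d₁) = 16.022186 − 15.199597 = 0.822589
φ(d₁) = (1/√(2π))·e^{−d₁²/2} = 0.171304
ν = S·φ(d₁)·√T = 20.722177

price = 0.822589
ν = 20.722177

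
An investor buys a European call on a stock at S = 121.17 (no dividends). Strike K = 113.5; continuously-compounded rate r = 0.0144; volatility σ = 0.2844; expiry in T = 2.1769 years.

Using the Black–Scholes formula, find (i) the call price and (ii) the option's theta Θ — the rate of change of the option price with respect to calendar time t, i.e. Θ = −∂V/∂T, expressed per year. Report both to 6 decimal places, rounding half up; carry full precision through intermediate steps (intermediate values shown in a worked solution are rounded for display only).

σ√T = 0.2844·√2.1769 = 0.419613
d₁ = (ln(S/K) + (r+σ²/2)T) / (σ√T) = (ln(121.17/113.5) + (0.0144+0.2844²/2)·2.1769) / 0.419613 = (0.065392 + 0.119385) / 0.419613 = 0.440350
d₂ = d₁ − σ√T = 0.440350 − 0.419613 = 0.020737
e^{−rT} = e^{−0.0144·2.1769} = 0.969139
N(d₁) = 0.670158,  N(d₂) = 0.508272
Call price V = S·N(d₁) − K·e^{−rT}·N(d₂) = 81.203066 − 55.908562 = 25.294504
φ(d₁) = (1/√(2π))·e^{−d₁²/2} = 0.362079
Θ = −S·φ(d₁)·σ/(2√T) − r·K·e^{−rT}·N(d₂) = −4.228428 − 0.805083 = -5.033511

price = 25.294504
Θ = -5.033511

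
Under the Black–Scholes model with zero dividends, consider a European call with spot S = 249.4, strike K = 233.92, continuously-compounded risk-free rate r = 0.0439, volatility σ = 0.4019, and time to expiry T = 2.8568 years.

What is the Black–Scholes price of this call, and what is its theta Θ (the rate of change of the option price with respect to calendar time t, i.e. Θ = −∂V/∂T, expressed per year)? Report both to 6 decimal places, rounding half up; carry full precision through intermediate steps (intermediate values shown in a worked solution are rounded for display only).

σ√T = 0.4019·√2.8568 = 0.679294
d₁ = (ln(S/K) + (r+σ²/2)T) / (σ√T) = (ln(249.4/233.92) + (0.0439+0.4019²/2)·2.8568) / 0.679294 = (0.064079 + 0.356134) / 0.679294 = 0.618602
d₂ = d₁ − σ√T = 0.618602 − 0.679294 = -0.060692
e^{−rT} = e^{−0.0439·2.8568} = 0.882132
N(d₁) = 0.731911,  N(d₂) = 0.475802
Call price V = S·N(d₁) − K·e^{−rT}·N(d₂) = 182.538522 − 98.180972 = 84.357550
φ(d₁) = (1/√(2π))·e^{−d₁²/2} = 0.329469
Θ = −S·φ(d₁)·σ/(2√T) − r·K·e^{−rT}·N(d₂) = −9.769205 − 4.310145 = -14.079350

price = 84.357550
Θ = -14.079350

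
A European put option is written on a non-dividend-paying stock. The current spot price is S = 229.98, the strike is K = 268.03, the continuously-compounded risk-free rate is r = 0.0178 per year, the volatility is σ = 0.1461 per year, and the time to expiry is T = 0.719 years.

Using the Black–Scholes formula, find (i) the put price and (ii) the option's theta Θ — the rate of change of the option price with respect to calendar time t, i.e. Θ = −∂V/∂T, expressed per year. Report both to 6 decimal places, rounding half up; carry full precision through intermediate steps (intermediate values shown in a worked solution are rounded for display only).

σ√T = 0.1461·√0.719 = 0.123884
d₁ = (ln(S/K) + (r+σ²/2)T) / (σ√T) = (ln(229.98/268.03) + (0.0178+0.1461²/2)·0.719) / 0.123884 = (-0.153107 + 0.020472) / 0.123884 = -1.070638
d₂ = d₁ − σ√T = -1.070638 − 0.123884 = -1.194522
e^{−rT} = e^{−0.0178·0.719} = 0.987283
N(−d₁) = 0.857834,  N(−d₂) = 0.883863
Put price V = K·e^{−rT}·N(−d₂) − S·N(−d₁) = 233.889222 − 197.284643 = 36.604578
φ(d₁) = (1/√(2π))·e^{−d₁²/2} = 0.224906
Θ = −S·φ(d₁)·σ/(2√T) + r·K·e^{−rT}·N(−d₂) = −4.456023 + 4.163228 = -0.292795

price = 36.604578
Θ = -0.292795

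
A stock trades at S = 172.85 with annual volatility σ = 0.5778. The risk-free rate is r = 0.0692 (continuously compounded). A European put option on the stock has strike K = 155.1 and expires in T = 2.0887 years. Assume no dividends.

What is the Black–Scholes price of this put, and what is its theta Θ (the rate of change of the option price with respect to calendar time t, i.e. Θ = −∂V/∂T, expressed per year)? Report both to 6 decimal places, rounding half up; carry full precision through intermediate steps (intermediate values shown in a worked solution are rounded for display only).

price = 32.509473
Θ = -5.565872

σ√T = 0.5778·√2.0887 = 0.835056
d₁ = (ln(S/K) + (r+σ²/2)T) / (σ√T) = (ln(172.85/155.1) + (0.0692+0.5778²/2)·2.0887) / 0.835056 = (0.108354 + 0.493197) / 0.835056 = 0.720373
d₂ = d₁ − σ√T = 0.720373 − 0.835056 = -0.114683
e^{−rT} = e^{−0.0692·2.0887} = 0.865422
N(−d₁) = 0.235648,  N(−d₂) = 0.545652
Put price V = K·e^{−rT}·N(−d₂) − S·N(−d₁) = 73.241201 − 40.731728 = 32.509473
φ(d₁) = (1/√(2π))·e^{−d₁²/2} = 0.307769
Θ = −S·φ(d₁)·σ/(2√T) + r·K·e^{−rT}·N(−d₂) = −10.634163 + 5.068291 = -5.565872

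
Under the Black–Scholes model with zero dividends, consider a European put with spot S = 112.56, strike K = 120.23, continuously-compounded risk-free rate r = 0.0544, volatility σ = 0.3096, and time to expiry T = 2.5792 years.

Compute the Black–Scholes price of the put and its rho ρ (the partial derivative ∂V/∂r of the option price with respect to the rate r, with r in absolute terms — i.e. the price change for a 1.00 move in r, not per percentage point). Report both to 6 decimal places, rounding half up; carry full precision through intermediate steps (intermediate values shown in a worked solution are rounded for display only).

σ√T = 0.3096·√2.5792 = 0.497214
d₁ = (ln(S/K) + (r+σ²/2)T) / (σ√T) = (ln(112.56/120.23) + (0.0544+0.3096²/2)·2.5792) / 0.497214 = (-0.065920 + 0.263919) / 0.497214 = 0.398217
d₂ = d₁ − σ√T = 0.398217 − 0.497214 = -0.098997
e^{−rT} = e^{−0.0544·2.5792} = 0.869090
N(−d₁) = 0.345235,  N(−d₂) = 0.539430
Put price V = K·e^{−rT}·N(−d₂) − S·N(−d₁) = 56.365379 − 38.859653 = 17.505726
ρ = −K·T·e^{−rT}·N(−d₂) = -145.377585

price = 17.505726
ρ = -145.377585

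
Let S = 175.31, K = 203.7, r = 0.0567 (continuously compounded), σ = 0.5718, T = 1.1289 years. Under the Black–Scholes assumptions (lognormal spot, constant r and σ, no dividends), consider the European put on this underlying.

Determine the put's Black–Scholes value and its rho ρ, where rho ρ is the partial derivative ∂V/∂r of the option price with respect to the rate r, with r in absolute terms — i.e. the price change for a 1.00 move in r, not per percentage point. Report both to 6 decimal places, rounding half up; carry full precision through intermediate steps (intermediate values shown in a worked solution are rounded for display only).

price = 52.031146
ρ = -144.951124

σ√T = 0.5718·√1.1289 = 0.607536
d₁ = (ln(S/K) + (r+σ²/2)T) / (σ√T) = (ln(175.31/203.7) + (0.0567+0.5718²/2)·1.1289) / 0.607536 = (-0.150092 + 0.248559) / 0.607536 = 0.162074
d₂ = d₁ − σ√T = 0.162074 − 0.607536 = -0.445461
e^{−rT} = e^{−0.0567·1.1289} = 0.937997
N(−d₁) = 0.435624,  N(−d₂) = 0.672007
Put price V = K·e^{−rT}·N(−d₂) − S·N(−d₁) = 128.400322 − 76.369176 = 52.031146
ρ = −K·T·e^{−rT}·N(−d₂) = -144.951124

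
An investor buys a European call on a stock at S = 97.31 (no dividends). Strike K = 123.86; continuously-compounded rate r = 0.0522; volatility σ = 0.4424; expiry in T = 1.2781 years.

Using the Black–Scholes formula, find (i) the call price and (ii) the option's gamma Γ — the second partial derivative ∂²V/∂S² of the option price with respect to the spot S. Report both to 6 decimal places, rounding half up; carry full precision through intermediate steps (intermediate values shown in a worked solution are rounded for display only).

price = 13.008400
Γ = 0.008157

σ√T = 0.4424·√1.2781 = 0.500147
d₁ = (ln(S/K) + (r+σ²/2)T) / (σ√T) = (ln(97.31/123.86) + (0.0522+0.4424²/2)·1.2781) / 0.500147 = (-0.241250 + 0.191790) / 0.500147 = -0.098891
d₂ = d₁ − σ√T = -0.098891 − 0.500147 = -0.599038
e^{−rT} = e^{−0.0522·1.2781} = 0.935460
N(d₁) = 0.460613,  N(d₂) = 0.274574
Call price V = S·N(d₁) − K·e^{−rT}·N(d₂) = 44.822204 − 31.813804 = 13.008400
φ(d₁) = (1/√(2π))·e^{−d₁²/2} = 0.396996
Γ = φ(d₁) / (S·σ·√T) = 0.008157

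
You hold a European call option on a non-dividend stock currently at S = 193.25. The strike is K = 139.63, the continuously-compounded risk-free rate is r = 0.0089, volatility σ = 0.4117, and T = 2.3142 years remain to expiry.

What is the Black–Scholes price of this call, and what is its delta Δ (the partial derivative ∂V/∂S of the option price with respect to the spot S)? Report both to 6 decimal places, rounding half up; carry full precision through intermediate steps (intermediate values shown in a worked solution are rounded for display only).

price = 74.557609
Δ = 0.806464

σ√T = 0.4117·√2.3142 = 0.626298
d₁ = (ln(S/K) + (r+σ²/2)T) / (σ√T) = (ln(193.25/139.63) + (0.0089+0.4117²/2)·2.3142) / 0.626298 = (0.324989 + 0.216721) / 0.626298 = 0.864939
d₂ = d₁ − σ√T = 0.864939 − 0.626298 = 0.238640
e^{−rT} = e^{−0.0089·2.3142} = 0.979614
N(d₁) = 0.806464,  N(d₂) = 0.594308
Call price V = S·N(d₁) − K·e^{−rT}·N(d₂) = 155.849136 − 81.291527 = 74.557609
Δ = N(d₁) = 0.806464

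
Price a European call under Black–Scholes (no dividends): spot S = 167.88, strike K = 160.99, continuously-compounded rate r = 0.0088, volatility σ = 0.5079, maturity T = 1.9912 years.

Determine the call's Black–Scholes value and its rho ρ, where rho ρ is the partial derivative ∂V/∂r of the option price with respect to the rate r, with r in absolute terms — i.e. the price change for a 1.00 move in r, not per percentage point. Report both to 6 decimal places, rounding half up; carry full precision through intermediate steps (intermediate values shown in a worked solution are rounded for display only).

price = 50.630207
ρ = 123.318752

σ√T = 0.5079·√1.9912 = 0.716697
d₁ = (ln(S/K) + (r+σ²/2)T) / (σ√T) = (ln(167.88/160.99) + (0.0088+0.5079²/2)·1.9912) / 0.716697 = (0.041907 + 0.274350) / 0.716697 = 0.441270
d₂ = d₁ − σ√T = 0.441270 − 0.716697 = -0.275427
e^{−rT} = e^{−0.0088·1.9912} = 0.982630
N(d₁) = 0.670491,  N(d₂) = 0.391494
Call price V = S·N(d₁) − K·e^{−rT}·N(d₂) = 112.562083 − 61.931876 = 50.630207
ρ = K·T·e^{−rT}·N(d₂) = 123.318752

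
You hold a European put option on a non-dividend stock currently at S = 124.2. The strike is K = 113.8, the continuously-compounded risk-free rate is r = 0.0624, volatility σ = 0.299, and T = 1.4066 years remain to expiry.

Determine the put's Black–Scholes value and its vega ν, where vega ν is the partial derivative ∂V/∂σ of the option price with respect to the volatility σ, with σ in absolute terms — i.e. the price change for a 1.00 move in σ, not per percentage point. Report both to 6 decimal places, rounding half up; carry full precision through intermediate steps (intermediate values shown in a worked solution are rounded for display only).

σ√T = 0.299·√1.4066 = 0.354615
d₁ = (ln(S/K) + (r+σ²/2)T) / (σ√T) = (ln(124.2/113.8) + (0.0624+0.299²/2)·1.4066) / 0.354615 = (0.087451 + 0.150648) / 0.354615 = 0.671428
d₂ = d₁ − σ√T = 0.671428 − 0.354615 = 0.316814
e^{−rT} = e^{−0.0624·1.4066} = 0.915970
N(−d₁) = 0.250974,  N(−d₂) = 0.375692
Put price V = K·e^{−rT}·N(−d₂) − S·N(−d₁) = 39.161192 − 31.170954 = 7.990238
φ(d₁) = (1/√(2π))·e^{−d₁²/2} = 0.318432
ν = S·φ(d₁)·√T = 46.905474

price = 7.990238
ν = 46.905474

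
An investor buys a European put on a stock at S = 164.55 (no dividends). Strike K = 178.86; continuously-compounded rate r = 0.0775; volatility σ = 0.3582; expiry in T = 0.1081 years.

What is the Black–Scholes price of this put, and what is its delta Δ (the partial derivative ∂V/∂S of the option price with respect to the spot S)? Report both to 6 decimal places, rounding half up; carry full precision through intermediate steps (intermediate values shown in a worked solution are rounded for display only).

σ√T = 0.3582·√0.1081 = 0.117771
d₁ = (ln(S/K) + (r+σ²/2)T) / (σ√T) = (ln(164.55/178.86) + (0.0775+0.3582²/2)·0.1081) / 0.117771 = (-0.083389 + 0.015313) / 0.117771 = -0.578038
d₂ = d₁ − σ√T = -0.578038 − 0.117771 = -0.695809
e^{−rT} = e^{−0.0775·0.1081} = 0.991657
N(−d₁) = 0.718381,  N(−d₂) = 0.756726
Put price V = K·e^{−rT}·N(−d₂) − S·N(−d₁) = 134.218808 − 118.209566 = 16.009243
Δ = −N(−d₁) = -0.718381

price = 16.009243
Δ = -0.718381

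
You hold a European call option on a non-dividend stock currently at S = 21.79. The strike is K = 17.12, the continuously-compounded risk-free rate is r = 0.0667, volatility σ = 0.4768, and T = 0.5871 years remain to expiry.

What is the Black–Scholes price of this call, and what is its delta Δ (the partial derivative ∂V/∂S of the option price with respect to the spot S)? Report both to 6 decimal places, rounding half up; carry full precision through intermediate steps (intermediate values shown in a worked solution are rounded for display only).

σ√T = 0.4768·√0.5871 = 0.365336
d₁ = (ln(S/K) + (r+σ²/2)T) / (σ√T) = (ln(21.79/17.12) + (0.0667+0.4768²/2)·0.5871) / 0.365336 = (0.241204 + 0.105895) / 0.365336 = 0.950081
d₂ = d₁ − σ√T = 0.950081 − 0.365336 = 0.584745
e^{−rT} = e^{−0.0667·0.5871} = 0.961597
N(d₁) = 0.828964,  N(d₂) = 0.720640
Call price V = S·N(d₁) − K·e^{−rT}·N(d₂) = 18.063133 − 11.863574 = 6.199559
Δ = N(d₁) = 0.828964

price = 6.199559
Δ = 0.828964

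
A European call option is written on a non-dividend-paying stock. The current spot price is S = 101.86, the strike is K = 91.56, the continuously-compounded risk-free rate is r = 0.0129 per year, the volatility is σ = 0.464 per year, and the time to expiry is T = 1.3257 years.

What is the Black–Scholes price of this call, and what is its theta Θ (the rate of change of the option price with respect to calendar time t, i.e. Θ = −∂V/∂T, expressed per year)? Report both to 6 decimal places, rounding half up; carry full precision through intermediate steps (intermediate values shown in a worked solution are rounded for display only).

price = 26.658063
Θ = -7.794760

σ√T = 0.464·√1.3257 = 0.534245
d₁ = (ln(S/K) + (r+σ²/2)T) / (σ√T) = (ln(101.86/91.56) + (0.0129+0.464²/2)·1.3257) / 0.534245 = (0.106605 + 0.159810) / 0.534245 = 0.498676
d₂ = d₁ − σ√T = 0.498676 − 0.534245 = -0.035569
e^{−rT} = e^{−0.0129·1.3257} = 0.983044
N(d₁) = 0.690996,  N(d₂) = 0.485813
Call price V = S·N(d₁) − K·e^{−rT}·N(d₂) = 70.384874 − 43.726811 = 26.658063
φ(d₁) = (1/√(2π))·e^{−d₁²/2} = 0.352298
Θ = −S·φ(d₁)·σ/(2√T) − r·K·e^{−rT}·N(d₂) = −7.230684 − 0.564076 = -7.794760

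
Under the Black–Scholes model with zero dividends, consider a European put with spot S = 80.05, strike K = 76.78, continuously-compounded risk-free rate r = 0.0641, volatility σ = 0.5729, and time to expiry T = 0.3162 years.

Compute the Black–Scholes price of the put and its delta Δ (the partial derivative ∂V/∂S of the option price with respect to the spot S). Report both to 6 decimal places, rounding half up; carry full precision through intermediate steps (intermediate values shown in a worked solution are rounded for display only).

price = 7.712272
Δ = -0.361873

σ√T = 0.5729·√0.3162 = 0.322151
d₁ = (ln(S/K) + (r+σ²/2)T) / (σ√T) = (ln(80.05/76.78) + (0.0641+0.5729²/2)·0.3162) / 0.322151 = (0.041707 + 0.072159) / 0.322151 = 0.353456
d₂ = d₁ − σ√T = 0.353456 − 0.322151 = 0.031305
e^{−rT} = e^{−0.0641·0.3162} = 0.979936
N(−d₁) = 0.361873,  N(−d₂) = 0.487513
Put price V = K·e^{−rT}·N(−d₂) − S·N(−d₁) = 36.680222 − 28.967949 = 7.712272
Δ = −N(−d₁) = -0.361873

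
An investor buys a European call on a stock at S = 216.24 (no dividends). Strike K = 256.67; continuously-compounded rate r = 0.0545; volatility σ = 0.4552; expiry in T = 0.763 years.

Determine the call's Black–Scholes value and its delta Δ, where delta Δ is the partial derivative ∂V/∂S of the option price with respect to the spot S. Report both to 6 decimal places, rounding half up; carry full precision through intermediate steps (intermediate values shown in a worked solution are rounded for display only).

σ√T = 0.4552·√0.763 = 0.397617
d₁ = (ln(S/K) + (r+σ²/2)T) / (σ√T) = (ln(216.24/256.67) + (0.0545+0.4552²/2)·0.763) / 0.397617 = (-0.171402 + 0.120633) / 0.397617 = -0.127684
d₂ = d₁ − σ√T = -0.127684 − 0.397617 = -0.525301
e^{−rT} = e^{−0.0545·0.763} = 0.959269
N(d₁) = 0.449199,  N(d₂) = 0.299687
Call price V = S·N(d₁) − K·e^{−rT}·N(d₂) = 97.134896 − 73.787643 = 23.347252
Δ = N(d₁) = 0.449199

price = 23.347252
Δ = 0.449199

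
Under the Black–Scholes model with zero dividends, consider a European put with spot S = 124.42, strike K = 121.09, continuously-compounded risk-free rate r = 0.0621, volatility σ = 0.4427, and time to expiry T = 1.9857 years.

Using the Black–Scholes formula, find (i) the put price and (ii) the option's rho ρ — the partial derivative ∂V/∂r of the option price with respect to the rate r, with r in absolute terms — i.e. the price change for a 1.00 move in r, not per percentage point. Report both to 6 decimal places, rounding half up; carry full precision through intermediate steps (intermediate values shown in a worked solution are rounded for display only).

σ√T = 0.4427·√1.9857 = 0.623830
d₁ = (ln(S/K) + (r+σ²/2)T) / (σ√T) = (ln(124.42/121.09) + (0.0621+0.4427²/2)·1.9857) / 0.623830 = (0.027129 + 0.317894) / 0.623830 = 0.553072
d₂ = d₁ − σ√T = 0.553072 − 0.623830 = -0.070758
e^{−rT} = e^{−0.0621·1.9857} = 0.883988
N(−d₁) = 0.290107,  N(−d₂) = 0.528205
Put price V = K·e^{−rT}·N(−d₂) − S·N(−d₁) = 56.540160 − 36.095128 = 20.445032
ρ = −K·T·e^{−rT}·N(−d₂) = -112.271796

price = 20.445032
ρ = -112.271796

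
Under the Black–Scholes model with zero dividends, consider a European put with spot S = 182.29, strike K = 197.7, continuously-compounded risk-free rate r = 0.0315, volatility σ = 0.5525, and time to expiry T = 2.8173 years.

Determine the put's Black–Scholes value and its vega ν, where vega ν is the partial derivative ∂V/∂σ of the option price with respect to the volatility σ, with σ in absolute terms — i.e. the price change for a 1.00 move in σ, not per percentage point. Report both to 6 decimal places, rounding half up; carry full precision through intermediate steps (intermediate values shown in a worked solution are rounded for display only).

price = 64.166370
ν = 109.204245

σ√T = 0.5525·√2.8173 = 0.927361
d₁ = (ln(S/K) + (r+σ²/2)T) / (σ√T) = (ln(182.29/197.7) + (0.0315+0.5525²/2)·2.8173) / 0.927361 = (-0.081152 + 0.518744) / 0.927361 = 0.471868
d₂ = d₁ − σ√T = 0.471868 − 0.927361 = -0.455493
e^{−rT} = e^{−0.0315·2.8173} = 0.915079
N(−d₁) = 0.318510,  N(−d₂) = 0.675623
Put price V = K·e^{−rT}·N(−d₂) − S·N(−d₁) = 122.227630 − 58.061260 = 64.166370
φ(d₁) = (1/√(2π))·e^{−d₁²/2} = 0.356911
ν = S·φ(d₁)·√T = 109.204245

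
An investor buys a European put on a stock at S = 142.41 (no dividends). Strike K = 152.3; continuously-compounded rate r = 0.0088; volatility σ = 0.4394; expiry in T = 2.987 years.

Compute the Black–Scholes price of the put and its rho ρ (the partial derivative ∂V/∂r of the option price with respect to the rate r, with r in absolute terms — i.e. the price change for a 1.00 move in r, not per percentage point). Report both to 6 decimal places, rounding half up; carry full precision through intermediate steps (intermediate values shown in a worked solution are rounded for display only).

σ√T = 0.4394·√2.987 = 0.759412
d₁ = (ln(S/K) + (r+σ²/2)T) / (σ√T) = (ln(142.41/152.3) + (0.0088+0.4394²/2)·2.987) / 0.759412 = (-0.067142 + 0.314639) / 0.759412 = 0.325906
d₂ = d₁ − σ√T = 0.325906 − 0.759412 = -0.433506
e^{−rT} = e^{−0.0088·2.987} = 0.974057
N(−d₁) = 0.372248,  N(−d₂) = 0.667676
Put price V = K·e^{−rT}·N(−d₂) − S·N(−d₁) = 99.049046 − 53.011794 = 46.037251
ρ = −K·T·e^{−rT}·N(−d₂) = -295.859499

price = 46.037251
ρ = -295.859499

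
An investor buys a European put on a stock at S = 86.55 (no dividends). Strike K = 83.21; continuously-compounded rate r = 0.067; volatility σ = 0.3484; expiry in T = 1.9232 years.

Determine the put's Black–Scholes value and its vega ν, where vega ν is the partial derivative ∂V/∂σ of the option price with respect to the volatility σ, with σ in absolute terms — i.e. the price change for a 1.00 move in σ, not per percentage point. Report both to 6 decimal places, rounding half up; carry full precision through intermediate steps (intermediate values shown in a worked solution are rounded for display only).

σ√T = 0.3484·√1.9232 = 0.483159
d₁ = (ln(S/K) + (r+σ²/2)T) / (σ√T) = (ln(86.55/83.21) + (0.067+0.3484²/2)·1.9232) / 0.483159 = (0.039355 + 0.245576) / 0.483159 = 0.589724
d₂ = d₁ − σ√T = 0.589724 − 0.483159 = 0.106565
e^{−rT} = e^{−0.067·1.9232} = 0.879102
N(−d₁) = 0.277688,  N(−d₂) = 0.457567
Put price V = K·e^{−rT}·N(−d₂) − S·N(−d₁) = 33.471075 − 24.033886 = 9.437189
φ(d₁) = (1/√(2π))·e^{−d₁²/2} = 0.335268
ν = S·φ(d₁)·√T = 40.241219

price = 9.437189
ν = 40.241219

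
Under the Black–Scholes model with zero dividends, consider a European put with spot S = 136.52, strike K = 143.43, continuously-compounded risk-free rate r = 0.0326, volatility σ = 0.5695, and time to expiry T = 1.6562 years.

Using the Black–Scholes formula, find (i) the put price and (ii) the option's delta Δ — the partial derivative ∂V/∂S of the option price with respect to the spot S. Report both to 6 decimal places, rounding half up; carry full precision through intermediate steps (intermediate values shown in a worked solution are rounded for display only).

σ√T = 0.5695·√1.6562 = 0.732909
d₁ = (ln(S/K) + (r+σ²/2)T) / (σ√T) = (ln(136.52/143.43) + (0.0326+0.5695²/2)·1.6562) / 0.732909 = (-0.049376 + 0.322570) / 0.732909 = 0.372753
d₂ = d₁ − σ√T = 0.372753 − 0.732909 = -0.360156
e^{−rT} = e^{−0.0326·1.6562} = 0.947440
N(−d₁) = 0.354666,  N(−d₂) = 0.640635
Put price V = K·e^{−rT}·N(−d₂) − S·N(−d₁) = 87.056673 − 48.419026 = 38.637647
Δ = −N(−d₁) = -0.354666

price = 38.637647
Δ = -0.354666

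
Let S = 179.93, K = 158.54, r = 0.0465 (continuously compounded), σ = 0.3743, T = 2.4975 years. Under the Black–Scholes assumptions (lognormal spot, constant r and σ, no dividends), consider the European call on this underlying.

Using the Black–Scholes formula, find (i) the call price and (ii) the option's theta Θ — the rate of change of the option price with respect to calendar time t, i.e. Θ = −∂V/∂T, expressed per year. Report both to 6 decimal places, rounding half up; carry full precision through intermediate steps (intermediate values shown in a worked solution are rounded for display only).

price = 59.718865
Θ = -10.206380

σ√T = 0.3743·√2.4975 = 0.591524
d₁ = (ln(S/K) + (r+σ²/2)T) / (σ√T) = (ln(179.93/158.54) + (0.0465+0.3743²/2)·2.4975) / 0.591524 = (0.126561 + 0.291084) / 0.591524 = 0.706049
d₂ = d₁ − σ√T = 0.706049 − 0.591524 = 0.114525
e^{−rT} = e^{−0.0465·2.4975} = 0.890356
N(d₁) = 0.759921,  N(d₂) = 0.545589
Call price V = S·N(d₁) − K·e^{−rT}·N(d₂) = 136.732622 − 77.013757 = 59.718865
φ(d₁) = (1/√(2π))·e^{−d₁²/2} = 0.310929
Θ = −S·φ(d₁)·σ/(2√T) − r·K·e^{−rT}·N(d₂) = −6.625241 − 3.581140 = -10.206380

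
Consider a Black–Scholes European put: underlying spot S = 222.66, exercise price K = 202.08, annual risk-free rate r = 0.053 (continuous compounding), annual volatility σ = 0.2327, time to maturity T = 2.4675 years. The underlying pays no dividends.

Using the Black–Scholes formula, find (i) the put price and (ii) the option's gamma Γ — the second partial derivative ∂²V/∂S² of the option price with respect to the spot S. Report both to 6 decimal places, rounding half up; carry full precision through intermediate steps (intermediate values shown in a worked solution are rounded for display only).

price = 11.690230
Γ = 0.003543

σ√T = 0.2327·√2.4675 = 0.365532
d₁ = (ln(S/K) + (r+σ²/2)T) / (σ√T) = (ln(222.66/202.08) + (0.053+0.2327²/2)·2.4675) / 0.365532 = (0.096982 + 0.197584) / 0.365532 = 0.805858
d₂ = d₁ − σ√T = 0.805858 − 0.365532 = 0.440326
e^{−rT} = e^{−0.053·2.4675} = 0.877413
N(−d₁) = 0.210162,  N(−d₂) = 0.329850
Put price V = K·e^{−rT}·N(−d₂) − S·N(−d₁) = 58.485003 − 46.794773 = 11.690230
φ(d₁) = (1/√(2π))·e^{−d₁²/2} = 0.288332
Γ = φ(d₁) / (S·σ·√T) = 0.003543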